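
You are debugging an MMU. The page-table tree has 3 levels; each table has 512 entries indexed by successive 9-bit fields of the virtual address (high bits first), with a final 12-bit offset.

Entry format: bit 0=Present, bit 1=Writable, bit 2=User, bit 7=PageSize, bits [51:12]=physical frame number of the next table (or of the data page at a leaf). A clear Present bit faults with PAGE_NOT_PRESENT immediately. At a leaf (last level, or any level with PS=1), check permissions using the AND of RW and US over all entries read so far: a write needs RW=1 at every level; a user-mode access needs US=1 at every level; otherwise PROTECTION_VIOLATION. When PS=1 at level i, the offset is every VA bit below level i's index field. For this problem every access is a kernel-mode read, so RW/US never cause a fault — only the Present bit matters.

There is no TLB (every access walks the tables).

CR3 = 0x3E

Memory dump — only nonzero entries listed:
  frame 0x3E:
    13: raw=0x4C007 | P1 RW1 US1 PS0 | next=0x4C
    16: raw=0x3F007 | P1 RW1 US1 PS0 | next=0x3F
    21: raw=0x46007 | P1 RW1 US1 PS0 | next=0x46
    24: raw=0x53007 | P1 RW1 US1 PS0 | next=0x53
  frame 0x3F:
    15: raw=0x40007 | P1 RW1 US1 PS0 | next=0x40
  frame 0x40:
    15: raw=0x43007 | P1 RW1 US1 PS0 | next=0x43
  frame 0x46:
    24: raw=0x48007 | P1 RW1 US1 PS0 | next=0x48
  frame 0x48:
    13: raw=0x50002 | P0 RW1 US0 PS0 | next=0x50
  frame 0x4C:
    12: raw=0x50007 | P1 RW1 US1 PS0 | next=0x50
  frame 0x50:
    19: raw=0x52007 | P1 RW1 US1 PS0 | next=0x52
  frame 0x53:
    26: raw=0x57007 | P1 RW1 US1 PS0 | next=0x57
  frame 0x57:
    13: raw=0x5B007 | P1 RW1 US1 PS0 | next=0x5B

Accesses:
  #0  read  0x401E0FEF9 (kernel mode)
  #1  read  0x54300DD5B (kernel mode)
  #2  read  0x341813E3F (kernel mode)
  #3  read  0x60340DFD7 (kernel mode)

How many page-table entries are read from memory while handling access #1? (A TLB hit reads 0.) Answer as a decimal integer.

Walk each access:
#0 VA=0x401E0FEF9 (r,kernel):
  L0 @0x3E[16] → 0x3F007  P=1,RW=1,US=1,PS=0
  L1 @0x3F[15] → 0x40007  P=1,RW=1,US=1,PS=0
  L2 @0x40[15] → 0x43007  P=1,RW=1,US=1,PS=0
  → PA=0x43EF9  (3 entries read)
#1 VA=0x54300DD5B (r,kernel):
  L0 @0x3E[21] → 0x46007  P=1,RW=1,US=1,PS=0
  L1 @0x46[24] → 0x48007  P=1,RW=1,US=1,PS=0
  L2 @0x48[13] → 0x50002  P=0,RW=1,US=0,PS=0
  ✗ PAGE_NOT_PRESENT  [3 reads]
#2 VA=0x341813E3F (r,kernel):
  L0 @0x3E[13] → 0x4C007  P=1,RW=1,US=1,PS=0
  L1 @0x4C[12] → 0x50007  P=1,RW=1,US=1,PS=0
  L2 @0x50[19] → 0x52007  P=1,RW=1,US=1,PS=0
  → PA=0x52E3F  (3 entries read)
#3 VA=0x60340DFD7 (r,kernel):
  L0 @0x3E[24] → 0x53007  P=1,RW=1,US=1,PS=0
  L1 @0x53[26] → 0x57007  P=1,RW=1,US=1,PS=0
  L2 @0x57[13] → 0x5B007  P=1,RW=1,US=1,PS=0
  → PA=0x5BFD7  (3 entries read)

Entries read for #1: 3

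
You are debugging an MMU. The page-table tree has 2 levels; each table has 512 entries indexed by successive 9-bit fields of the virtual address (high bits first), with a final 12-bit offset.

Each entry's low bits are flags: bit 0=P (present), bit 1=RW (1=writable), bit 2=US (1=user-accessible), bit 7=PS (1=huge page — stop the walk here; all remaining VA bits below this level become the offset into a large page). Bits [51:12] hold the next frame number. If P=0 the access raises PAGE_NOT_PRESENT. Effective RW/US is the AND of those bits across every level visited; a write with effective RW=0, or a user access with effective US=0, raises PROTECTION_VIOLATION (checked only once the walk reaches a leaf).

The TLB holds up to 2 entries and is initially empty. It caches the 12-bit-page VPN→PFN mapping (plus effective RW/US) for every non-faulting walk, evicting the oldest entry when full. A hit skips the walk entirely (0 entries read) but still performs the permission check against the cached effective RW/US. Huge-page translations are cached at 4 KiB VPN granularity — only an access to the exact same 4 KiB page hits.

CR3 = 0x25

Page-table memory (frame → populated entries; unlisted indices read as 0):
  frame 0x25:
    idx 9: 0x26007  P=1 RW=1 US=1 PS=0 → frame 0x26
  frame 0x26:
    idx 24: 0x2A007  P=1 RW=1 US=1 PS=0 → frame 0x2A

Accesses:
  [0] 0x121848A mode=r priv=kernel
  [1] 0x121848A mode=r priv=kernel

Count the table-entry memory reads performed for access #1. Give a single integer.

Per-access translation:
#0 VA=0x121848A (r,kernel):
  L0 @0x25[9] → 0x26007  P=1,RW=1,US=1,PS=0
  L1 @0x26[24] → 0x2A007  P=1,RW=1,US=1,PS=0
  ✓ 0x2A48A  — 2 lookups
#1 VA=0x121848A (r,kernel):
  TLB hit vpn=0x1218 → PA=0x2A48A

Entries read for #1: 0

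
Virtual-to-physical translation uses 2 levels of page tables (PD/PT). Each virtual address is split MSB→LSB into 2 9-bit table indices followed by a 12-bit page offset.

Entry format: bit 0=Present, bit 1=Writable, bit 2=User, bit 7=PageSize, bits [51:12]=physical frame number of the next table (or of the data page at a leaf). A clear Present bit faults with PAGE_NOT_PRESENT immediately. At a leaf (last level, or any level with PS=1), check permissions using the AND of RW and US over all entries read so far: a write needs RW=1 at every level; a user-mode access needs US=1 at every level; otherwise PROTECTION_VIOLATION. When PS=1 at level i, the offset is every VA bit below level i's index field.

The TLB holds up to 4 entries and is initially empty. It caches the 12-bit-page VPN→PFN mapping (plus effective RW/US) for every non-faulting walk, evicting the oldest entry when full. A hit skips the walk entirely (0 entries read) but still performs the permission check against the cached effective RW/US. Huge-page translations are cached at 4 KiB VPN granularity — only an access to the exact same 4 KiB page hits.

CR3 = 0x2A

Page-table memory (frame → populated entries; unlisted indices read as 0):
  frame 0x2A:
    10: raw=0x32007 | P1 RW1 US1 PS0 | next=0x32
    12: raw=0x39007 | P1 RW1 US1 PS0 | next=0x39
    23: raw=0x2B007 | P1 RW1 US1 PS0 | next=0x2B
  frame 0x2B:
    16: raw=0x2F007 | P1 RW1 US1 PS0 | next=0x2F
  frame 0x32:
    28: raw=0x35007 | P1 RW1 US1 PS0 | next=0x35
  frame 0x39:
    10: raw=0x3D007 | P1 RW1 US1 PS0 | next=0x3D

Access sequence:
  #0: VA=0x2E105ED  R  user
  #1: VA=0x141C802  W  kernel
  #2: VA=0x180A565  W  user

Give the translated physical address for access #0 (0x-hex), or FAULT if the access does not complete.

Walk each access:
#0 VA=0x2E105ED (r,user):
  lvl0: tbl 0x2A, slot 23 ⇒ 0x2B007 (P1/RW1/US1/PS0)
  lvl1: tbl 0x2B, slot 16 ⇒ 0x2F007 (P1/RW1/US1/PS0)
  → PA=0x2F5ED  (2 entries read)
#1 VA=0x141C802 (w,kernel):
  lvl0: tbl 0x2A, slot 10 ⇒ 0x32007 (P1/RW1/US1/PS0)
  lvl1: tbl 0x32, slot 28 ⇒ 0x35007 (P1/RW1/US1/PS0)
  → PA=0x35802  (2 entries read)
#2 VA=0x180A565 (w,user):
  lvl0: tbl 0x2A, slot 12 ⇒ 0x39007 (P1/RW1/US1/PS0)
  lvl1: tbl 0x39, slot 10 ⇒ 0x3D007 (P1/RW1/US1/PS0)
  → PA=0x3D565  (2 entries read)

Access #0 PA: 0x2F5ED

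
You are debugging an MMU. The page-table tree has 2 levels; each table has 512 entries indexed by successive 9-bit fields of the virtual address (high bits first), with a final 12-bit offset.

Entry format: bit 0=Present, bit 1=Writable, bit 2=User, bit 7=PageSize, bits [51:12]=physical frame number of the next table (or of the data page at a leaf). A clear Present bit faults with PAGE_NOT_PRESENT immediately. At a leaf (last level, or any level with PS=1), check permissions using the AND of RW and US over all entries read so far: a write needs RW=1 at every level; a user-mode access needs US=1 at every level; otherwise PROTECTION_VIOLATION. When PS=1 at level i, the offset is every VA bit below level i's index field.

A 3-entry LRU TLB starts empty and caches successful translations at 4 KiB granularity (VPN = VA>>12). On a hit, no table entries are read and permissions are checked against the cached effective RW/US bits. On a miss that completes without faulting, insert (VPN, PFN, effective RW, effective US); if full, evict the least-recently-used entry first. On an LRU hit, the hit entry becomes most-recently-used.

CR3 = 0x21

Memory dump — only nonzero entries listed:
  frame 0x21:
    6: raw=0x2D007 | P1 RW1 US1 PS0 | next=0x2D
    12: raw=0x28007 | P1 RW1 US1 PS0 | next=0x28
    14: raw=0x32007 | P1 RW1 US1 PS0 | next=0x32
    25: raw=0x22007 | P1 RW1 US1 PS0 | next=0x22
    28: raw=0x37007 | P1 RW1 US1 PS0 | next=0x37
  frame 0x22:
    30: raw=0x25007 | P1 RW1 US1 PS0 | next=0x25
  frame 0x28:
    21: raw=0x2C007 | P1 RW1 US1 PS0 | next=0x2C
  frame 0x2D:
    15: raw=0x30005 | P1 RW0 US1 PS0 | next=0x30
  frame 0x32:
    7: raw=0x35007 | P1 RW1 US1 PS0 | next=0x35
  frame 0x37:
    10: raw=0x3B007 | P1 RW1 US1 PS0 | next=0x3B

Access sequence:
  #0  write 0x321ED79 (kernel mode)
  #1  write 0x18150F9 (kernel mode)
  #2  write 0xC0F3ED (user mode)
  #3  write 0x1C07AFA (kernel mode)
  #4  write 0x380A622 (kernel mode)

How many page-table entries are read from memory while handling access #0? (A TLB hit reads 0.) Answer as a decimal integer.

Trace:
#0 VA=0x321ED79 (w,kernel):
  L0 @0x21[25] → 0x22007  P=1,RW=1,US=1,PS=0
  L1 @0x22[30] → 0x25007  P=1,RW=1,US=1,PS=0
  ✓ 0x25D79  — 2 lookups
#1 VA=0x18150F9 (w,kernel):
  L0 @0x21[12] → 0x28007  P=1,RW=1,US=1,PS=0
  L1 @0x28[21] → 0x2C007  P=1,RW=1,US=1,PS=0
  ✓ 0x2C0F9  — 2 lookups
#2 VA=0xC0F3ED (w,user):
  L0 @0x21[6] → 0x2D007  P=1,RW=1,US=1,PS=0
  L1 @0x2D[15] → 0x30005  P=1,RW=0,US=1,PS=0
  ✗ PROTECTION_VIOLATION  [2 reads]
#3 VA=0x1C07AFA (w,kernel):
  L0 @0x21[14] → 0x32007  P=1,RW=1,US=1,PS=0
  L1 @0x32[7] → 0x35007  P=1,RW=1,US=1,PS=0
  ✓ 0x35AFA  — 2 lookups
#4 VA=0x380A622 (w,kernel):
  L0 @0x21[28] → 0x37007  P=1,RW=1,US=1,PS=0
  L1 @0x37[10] → 0x3B007  P=1,RW=1,US=1,PS=0
  ✓ 0x3B622  — 2 lookups

Entries read for #0: 2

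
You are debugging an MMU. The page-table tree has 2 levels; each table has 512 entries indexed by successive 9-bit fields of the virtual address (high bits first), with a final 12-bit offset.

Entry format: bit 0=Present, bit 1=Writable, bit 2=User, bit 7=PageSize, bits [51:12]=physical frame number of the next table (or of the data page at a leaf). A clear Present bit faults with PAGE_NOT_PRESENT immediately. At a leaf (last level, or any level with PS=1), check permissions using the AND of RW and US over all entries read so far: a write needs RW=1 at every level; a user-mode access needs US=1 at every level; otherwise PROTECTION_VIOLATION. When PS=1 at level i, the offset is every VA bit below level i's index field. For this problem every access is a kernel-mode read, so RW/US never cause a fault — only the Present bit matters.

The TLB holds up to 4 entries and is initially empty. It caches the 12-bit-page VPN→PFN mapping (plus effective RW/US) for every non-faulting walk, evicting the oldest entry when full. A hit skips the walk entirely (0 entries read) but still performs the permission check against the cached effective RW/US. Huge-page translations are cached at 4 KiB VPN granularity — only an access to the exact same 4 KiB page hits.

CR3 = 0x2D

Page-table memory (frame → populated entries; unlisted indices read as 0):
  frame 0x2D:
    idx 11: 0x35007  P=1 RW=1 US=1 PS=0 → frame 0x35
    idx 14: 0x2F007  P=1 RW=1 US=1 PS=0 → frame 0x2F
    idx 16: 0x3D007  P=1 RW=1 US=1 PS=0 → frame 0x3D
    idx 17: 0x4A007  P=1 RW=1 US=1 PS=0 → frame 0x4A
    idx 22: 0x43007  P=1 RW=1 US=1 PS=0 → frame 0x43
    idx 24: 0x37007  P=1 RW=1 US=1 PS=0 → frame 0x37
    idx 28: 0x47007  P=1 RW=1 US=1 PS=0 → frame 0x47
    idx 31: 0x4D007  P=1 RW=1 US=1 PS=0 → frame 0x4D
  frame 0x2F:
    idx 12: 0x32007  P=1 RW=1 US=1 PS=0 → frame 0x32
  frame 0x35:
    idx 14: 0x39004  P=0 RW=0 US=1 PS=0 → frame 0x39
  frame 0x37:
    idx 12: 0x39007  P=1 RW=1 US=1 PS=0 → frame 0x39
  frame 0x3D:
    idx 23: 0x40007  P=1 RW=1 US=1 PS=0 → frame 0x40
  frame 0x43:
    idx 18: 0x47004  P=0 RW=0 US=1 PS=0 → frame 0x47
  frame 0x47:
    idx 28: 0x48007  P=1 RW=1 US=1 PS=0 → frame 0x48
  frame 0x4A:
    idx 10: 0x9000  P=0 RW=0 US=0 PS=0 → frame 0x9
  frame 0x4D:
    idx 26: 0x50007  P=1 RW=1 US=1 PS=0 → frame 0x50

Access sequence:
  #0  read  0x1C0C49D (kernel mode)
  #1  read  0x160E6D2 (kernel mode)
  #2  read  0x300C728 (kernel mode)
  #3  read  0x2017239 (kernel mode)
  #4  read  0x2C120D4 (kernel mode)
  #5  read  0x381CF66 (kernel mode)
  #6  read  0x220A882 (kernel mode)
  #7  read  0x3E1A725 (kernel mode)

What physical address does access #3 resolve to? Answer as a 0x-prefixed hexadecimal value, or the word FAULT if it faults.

Trace:
#0 VA=0x1C0C49D (r,kernel):
  lvl0: tbl 0x2D, slot 14 ⇒ 0x2F007 (P1/RW1/US1/PS0)
  lvl1: tbl 0x2F, slot 12 ⇒ 0x32007 (P1/RW1/US1/PS0)
  ✓ 0x3249D  — 2 lookups
#1 VA=0x160E6D2 (r,kernel):
  lvl0: tbl 0x2D, slot 11 ⇒ 0x35007 (P1/RW1/US1/PS0)
  lvl1: tbl 0x35, slot 14 ⇒ 0x39004 (P0/RW0/US1/PS0)
  ✗ PAGE_NOT_PRESENT  [2 reads]
#2 VA=0x300C728 (r,kernel):
  lvl0: tbl 0x2D, slot 24 ⇒ 0x37007 (P1/RW1/US1/PS0)
  lvl1: tbl 0x37, slot 12 ⇒ 0x39007 (P1/RW1/US1/PS0)
  ✓ 0x39728  — 2 lookups
#3 VA=0x2017239 (r,kernel):
  lvl0: tbl 0x2D, slot 16 ⇒ 0x3D007 (P1/RW1/US1/PS0)
  lvl1: tbl 0x3D, slot 23 ⇒ 0x40007 (P1/RW1/US1/PS0)
  ✓ 0x40239  — 2 lookups
#4 VA=0x2C120D4 (r,kernel):
  lvl0: tbl 0x2D, slot 22 ⇒ 0x43007 (P1/RW1/US1/PS0)
  lvl1: tbl 0x43, slot 18 ⇒ 0x47004 (P0/RW0/US1/PS0)
  ✗ PAGE_NOT_PRESENT  [2 reads]
#5 VA=0x381CF66 (r,kernel):
  lvl0: tbl 0x2D, slot 28 ⇒ 0x47007 (P1/RW1/US1/PS0)
  lvl1: tbl 0x47, slot 28 ⇒ 0x48007 (P1/RW1/US1/PS0)
  ✓ 0x48F66  — 2 lookups
#6 VA=0x220A882 (r,kernel):
  lvl0: tbl 0x2D, slot 17 ⇒ 0x4A007 (P1/RW1/US1/PS0)
  lvl1: tbl 0x4A, slot 10 ⇒ 0x9000 (P0/RW0/US0/PS0)
  ✗ PAGE_NOT_PRESENT  [2 reads]
#7 VA=0x3E1A725 (r,kernel):
  lvl0: tbl 0x2D, slot 31 ⇒ 0x4D007 (P1/RW1/US1/PS0)
  lvl1: tbl 0x4D, slot 26 ⇒ 0x50007 (P1/RW1/US1/PS0)
  ✓ 0x50725  — 2 lookups

Access #3 PA: 0x40239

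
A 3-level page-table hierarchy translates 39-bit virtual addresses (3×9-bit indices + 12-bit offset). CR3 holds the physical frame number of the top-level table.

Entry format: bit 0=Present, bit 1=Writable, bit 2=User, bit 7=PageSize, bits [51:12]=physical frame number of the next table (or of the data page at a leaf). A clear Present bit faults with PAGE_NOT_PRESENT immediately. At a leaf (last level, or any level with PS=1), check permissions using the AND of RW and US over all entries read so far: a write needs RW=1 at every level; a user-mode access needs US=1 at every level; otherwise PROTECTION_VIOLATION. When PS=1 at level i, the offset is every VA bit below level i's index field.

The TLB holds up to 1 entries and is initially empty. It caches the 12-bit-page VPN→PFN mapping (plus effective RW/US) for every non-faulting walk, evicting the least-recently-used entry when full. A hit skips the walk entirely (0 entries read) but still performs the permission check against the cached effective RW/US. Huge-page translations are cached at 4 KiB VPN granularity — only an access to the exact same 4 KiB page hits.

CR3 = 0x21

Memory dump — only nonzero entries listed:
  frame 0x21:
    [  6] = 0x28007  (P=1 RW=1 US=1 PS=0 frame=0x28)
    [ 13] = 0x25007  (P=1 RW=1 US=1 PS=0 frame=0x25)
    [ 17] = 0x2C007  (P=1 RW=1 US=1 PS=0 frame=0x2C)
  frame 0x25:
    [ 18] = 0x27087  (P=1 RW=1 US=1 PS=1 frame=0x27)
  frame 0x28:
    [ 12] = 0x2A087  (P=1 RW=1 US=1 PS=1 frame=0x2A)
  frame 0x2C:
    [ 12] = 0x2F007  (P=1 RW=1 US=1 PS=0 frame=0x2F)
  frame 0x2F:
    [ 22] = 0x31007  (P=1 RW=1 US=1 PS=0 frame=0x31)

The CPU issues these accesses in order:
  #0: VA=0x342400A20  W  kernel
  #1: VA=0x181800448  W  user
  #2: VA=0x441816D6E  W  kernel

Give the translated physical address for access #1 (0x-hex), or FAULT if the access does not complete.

Per-access translation:
#0 VA=0x342400A20 (w,kernel):
  lvl0: tbl 0x21, slot 13 ⇒ 0x25007 (P1/RW1/US1/PS0)
  lvl1: tbl 0x25, slot 18 ⇒ 0x27087 (P1/RW1/US1/PS1)
  ⇒ phys 0x27A20 (huge @L1)  [2 reads]
#1 VA=0x181800448 (w,user):
  lvl0: tbl 0x21, slot 6 ⇒ 0x28007 (P1/RW1/US1/PS0)
  lvl1: tbl 0x28, slot 12 ⇒ 0x2A087 (P1/RW1/US1/PS1)
  ⇒ phys 0x2A448 (huge @L1)  [2 reads]
#2 VA=0x441816D6E (w,kernel):
  lvl0: tbl 0x21, slot 17 ⇒ 0x2C007 (P1/RW1/US1/PS0)
  lvl1: tbl 0x2C, slot 12 ⇒ 0x2F007 (P1/RW1/US1/PS0)
  lvl2: tbl 0x2F, slot 22 ⇒ 0x31007 (P1/RW1/US1/PS0)
  ⇒ phys 0x31D6E  [3 reads]

Access #1 PA: 0x2A448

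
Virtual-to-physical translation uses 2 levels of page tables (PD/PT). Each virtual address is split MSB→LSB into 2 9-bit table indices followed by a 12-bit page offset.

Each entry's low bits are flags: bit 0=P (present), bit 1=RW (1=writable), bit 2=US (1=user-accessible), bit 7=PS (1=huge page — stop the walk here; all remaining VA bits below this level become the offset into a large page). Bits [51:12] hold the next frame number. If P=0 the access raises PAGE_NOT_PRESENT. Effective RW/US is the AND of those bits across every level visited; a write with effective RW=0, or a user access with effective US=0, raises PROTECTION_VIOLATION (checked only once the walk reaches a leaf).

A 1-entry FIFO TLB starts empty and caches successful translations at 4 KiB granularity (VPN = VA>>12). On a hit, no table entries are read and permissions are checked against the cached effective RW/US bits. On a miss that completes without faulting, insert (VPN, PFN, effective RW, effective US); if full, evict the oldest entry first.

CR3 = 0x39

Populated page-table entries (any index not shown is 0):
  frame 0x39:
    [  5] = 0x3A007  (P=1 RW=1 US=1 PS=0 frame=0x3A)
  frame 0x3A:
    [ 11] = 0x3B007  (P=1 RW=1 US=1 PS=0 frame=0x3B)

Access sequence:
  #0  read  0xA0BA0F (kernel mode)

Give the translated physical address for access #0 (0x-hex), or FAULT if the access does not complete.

Walk each access:
#0 VA=0xA0BA0F (r,kernel):
  L0: frame=0x39 idx=5 entry=0x3A007 [P=1 RW=1 US=1 PS=0]
  L1: frame=0x3A idx=11 entry=0x3B007 [P=1 RW=1 US=1 PS=0]
  ⇒ phys 0x3BA0F  [2 reads]

Access #0 PA: 0x3BA0F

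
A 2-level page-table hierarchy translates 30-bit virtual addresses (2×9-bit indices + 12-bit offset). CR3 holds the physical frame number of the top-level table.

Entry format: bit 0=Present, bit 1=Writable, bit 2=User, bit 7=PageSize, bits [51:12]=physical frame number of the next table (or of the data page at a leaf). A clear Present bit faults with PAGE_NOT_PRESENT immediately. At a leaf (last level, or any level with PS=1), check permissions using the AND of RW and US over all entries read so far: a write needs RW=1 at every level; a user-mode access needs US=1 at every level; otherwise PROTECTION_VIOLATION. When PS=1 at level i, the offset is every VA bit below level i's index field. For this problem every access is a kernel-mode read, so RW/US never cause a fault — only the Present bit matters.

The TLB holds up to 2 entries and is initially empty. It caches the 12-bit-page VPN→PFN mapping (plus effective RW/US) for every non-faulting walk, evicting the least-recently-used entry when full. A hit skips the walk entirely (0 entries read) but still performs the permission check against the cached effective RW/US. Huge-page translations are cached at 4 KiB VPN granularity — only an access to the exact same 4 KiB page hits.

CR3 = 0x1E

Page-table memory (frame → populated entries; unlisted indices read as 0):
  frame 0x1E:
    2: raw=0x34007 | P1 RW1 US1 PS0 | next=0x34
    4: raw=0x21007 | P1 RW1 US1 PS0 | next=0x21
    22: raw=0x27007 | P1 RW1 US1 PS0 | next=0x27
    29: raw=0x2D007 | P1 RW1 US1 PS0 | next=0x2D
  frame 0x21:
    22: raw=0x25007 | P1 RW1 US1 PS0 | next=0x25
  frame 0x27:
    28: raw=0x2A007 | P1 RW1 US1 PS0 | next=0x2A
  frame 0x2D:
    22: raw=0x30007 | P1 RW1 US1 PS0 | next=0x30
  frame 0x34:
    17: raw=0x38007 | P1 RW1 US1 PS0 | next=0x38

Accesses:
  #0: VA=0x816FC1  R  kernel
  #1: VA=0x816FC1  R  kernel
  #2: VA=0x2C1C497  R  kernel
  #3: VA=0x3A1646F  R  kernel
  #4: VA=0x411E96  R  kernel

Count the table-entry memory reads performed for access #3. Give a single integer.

Per-access translation:
#0 VA=0x816FC1 (r,kernel):
  L0: frame=0x1E idx=4 entry=0x21007 [P=1 RW=1 US=1 PS=0]
  L1: frame=0x21 idx=22 entry=0x25007 [P=1 RW=1 US=1 PS=0]
  ⇒ phys 0x25FC1  [2 reads]
#1 VA=0x816FC1 (r,kernel):
  TLB hit vpn=0x816 → PA=0x25FC1
#2 VA=0x2C1C497 (r,kernel):
  L0: frame=0x1E idx=22 entry=0x27007 [P=1 RW=1 US=1 PS=0]
  L1: frame=0x27 idx=28 entry=0x2A007 [P=1 RW=1 US=1 PS=0]
  ⇒ phys 0x2A497  [2 reads]
#3 VA=0x3A1646F (r,kernel):
  L0: frame=0x1E idx=29 entry=0x2D007 [P=1 RW=1 US=1 PS=0]
  L1: frame=0x2D idx=22 entry=0x30007 [P=1 RW=1 US=1 PS=0]
  ⇒ phys 0x3046F  [2 reads]
#4 VA=0x411E96 (r,kernel):
  L0: frame=0x1E idx=2 entry=0x34007 [P=1 RW=1 US=1 PS=0]
  L1: frame=0x34 idx=17 entry=0x38007 [P=1 RW=1 US=1 PS=0]
  ⇒ phys 0x38E96  [2 reads]

Entries read for #3: 2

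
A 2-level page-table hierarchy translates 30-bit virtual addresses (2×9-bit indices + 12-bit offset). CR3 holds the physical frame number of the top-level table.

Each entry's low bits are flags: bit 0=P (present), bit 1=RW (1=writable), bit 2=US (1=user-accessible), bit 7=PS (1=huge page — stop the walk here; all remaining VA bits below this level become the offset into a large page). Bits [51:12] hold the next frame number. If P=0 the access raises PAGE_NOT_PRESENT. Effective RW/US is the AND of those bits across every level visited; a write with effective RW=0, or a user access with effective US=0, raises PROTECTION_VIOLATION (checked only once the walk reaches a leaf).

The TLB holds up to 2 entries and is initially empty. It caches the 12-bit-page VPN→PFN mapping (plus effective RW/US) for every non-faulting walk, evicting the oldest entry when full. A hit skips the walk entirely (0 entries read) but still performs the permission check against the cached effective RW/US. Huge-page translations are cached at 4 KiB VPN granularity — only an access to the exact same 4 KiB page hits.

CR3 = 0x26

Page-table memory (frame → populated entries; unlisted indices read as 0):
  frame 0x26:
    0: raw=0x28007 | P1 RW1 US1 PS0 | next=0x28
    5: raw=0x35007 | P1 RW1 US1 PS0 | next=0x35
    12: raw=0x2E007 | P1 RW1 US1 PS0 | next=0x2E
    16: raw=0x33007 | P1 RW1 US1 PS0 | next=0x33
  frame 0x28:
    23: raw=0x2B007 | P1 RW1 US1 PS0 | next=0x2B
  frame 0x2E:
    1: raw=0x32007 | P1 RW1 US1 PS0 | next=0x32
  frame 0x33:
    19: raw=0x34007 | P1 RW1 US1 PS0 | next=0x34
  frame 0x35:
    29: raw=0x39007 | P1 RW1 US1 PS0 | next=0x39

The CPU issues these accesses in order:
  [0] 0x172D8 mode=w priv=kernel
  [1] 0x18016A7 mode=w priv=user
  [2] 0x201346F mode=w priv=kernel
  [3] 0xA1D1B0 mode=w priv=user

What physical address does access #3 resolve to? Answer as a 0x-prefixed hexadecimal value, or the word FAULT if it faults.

Per-access translation:
#0 VA=0x172D8 (w,kernel):
  L0 @0x26[0] → 0x28007  P=1,RW=1,US=1,PS=0
  L1 @0x28[23] → 0x2B007  P=1,RW=1,US=1,PS=0
  → PA=0x2B2D8  (2 entries read)
#1 VA=0x18016A7 (w,user):
  L0 @0x26[12] → 0x2E007  P=1,RW=1,US=1,PS=0
  L1 @0x2E[1] → 0x32007  P=1,RW=1,US=1,PS=0
  → PA=0x326A7  (2 entries read)
#2 VA=0x201346F (w,kernel):
  L0 @0x26[16] → 0x33007  P=1,RW=1,US=1,PS=0
  L1 @0x33[19] → 0x34007  P=1,RW=1,US=1,PS=0
  → PA=0x3446F  (2 entries read)
#3 VA=0xA1D1B0 (w,user):
  L0 @0x26[5] → 0x35007  P=1,RW=1,US=1,PS=0
  L1 @0x35[29] → 0x39007  P=1,RW=1,US=1,PS=0
  → PA=0x391B0  (2 entries read)

Access #3 PA: 0x391B0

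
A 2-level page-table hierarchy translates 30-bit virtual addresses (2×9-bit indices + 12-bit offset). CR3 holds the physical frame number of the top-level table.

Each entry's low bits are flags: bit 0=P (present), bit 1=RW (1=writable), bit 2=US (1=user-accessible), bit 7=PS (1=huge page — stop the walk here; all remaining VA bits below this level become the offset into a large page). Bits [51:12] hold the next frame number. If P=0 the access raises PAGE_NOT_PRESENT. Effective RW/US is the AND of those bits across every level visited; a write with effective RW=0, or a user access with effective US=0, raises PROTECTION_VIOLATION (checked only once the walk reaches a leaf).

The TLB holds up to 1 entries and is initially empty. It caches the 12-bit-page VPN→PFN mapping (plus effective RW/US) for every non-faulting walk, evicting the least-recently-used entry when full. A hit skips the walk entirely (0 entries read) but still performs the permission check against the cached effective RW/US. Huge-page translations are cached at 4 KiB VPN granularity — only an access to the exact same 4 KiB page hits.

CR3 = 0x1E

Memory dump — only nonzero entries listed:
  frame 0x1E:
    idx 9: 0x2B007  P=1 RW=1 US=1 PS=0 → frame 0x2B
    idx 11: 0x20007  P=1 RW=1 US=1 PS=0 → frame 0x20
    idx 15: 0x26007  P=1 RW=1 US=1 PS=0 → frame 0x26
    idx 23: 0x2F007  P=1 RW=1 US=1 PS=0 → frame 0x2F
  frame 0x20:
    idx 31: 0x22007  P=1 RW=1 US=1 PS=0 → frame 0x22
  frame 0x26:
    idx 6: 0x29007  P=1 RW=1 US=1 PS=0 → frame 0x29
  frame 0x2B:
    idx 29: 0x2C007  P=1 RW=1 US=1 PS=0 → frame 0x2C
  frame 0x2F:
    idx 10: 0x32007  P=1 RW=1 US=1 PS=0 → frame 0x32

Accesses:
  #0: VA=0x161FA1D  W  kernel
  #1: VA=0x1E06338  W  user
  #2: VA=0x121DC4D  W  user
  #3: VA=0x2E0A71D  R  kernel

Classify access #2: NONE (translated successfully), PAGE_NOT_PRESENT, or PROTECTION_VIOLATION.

Trace:
#0 VA=0x161FA1D (w,kernel):
  L0: frame=0x1E idx=11 entry=0x20007 [P=1 RW=1 US=1 PS=0]
  L1: frame=0x20 idx=31 entry=0x22007 [P=1 RW=1 US=1 PS=0]
  ⇒ phys 0x22A1D  [2 reads]
#1 VA=0x1E06338 (w,user):
  L0: frame=0x1E idx=15 entry=0x26007 [P=1 RW=1 US=1 PS=0]
  L1: frame=0x26 idx=6 entry=0x29007 [P=1 RW=1 US=1 PS=0]
  ⇒ phys 0x29338  [2 reads]
#2 VA=0x121DC4D (w,user):
  L0: frame=0x1E idx=9 entry=0x2B007 [P=1 RW=1 US=1 PS=0]
  L1: frame=0x2B idx=29 entry=0x2C007 [P=1 RW=1 US=1 PS=0]
  ⇒ phys 0x2CC4D  [2 reads]
#3 VA=0x2E0A71D (r,kernel):
  L0: frame=0x1E idx=23 entry=0x2F007 [P=1 RW=1 US=1 PS=0]
  L1: frame=0x2F idx=10 entry=0x32007 [P=1 RW=1 US=1 PS=0]
  ⇒ phys 0x3271D  [2 reads]

Access #2 fault: NONE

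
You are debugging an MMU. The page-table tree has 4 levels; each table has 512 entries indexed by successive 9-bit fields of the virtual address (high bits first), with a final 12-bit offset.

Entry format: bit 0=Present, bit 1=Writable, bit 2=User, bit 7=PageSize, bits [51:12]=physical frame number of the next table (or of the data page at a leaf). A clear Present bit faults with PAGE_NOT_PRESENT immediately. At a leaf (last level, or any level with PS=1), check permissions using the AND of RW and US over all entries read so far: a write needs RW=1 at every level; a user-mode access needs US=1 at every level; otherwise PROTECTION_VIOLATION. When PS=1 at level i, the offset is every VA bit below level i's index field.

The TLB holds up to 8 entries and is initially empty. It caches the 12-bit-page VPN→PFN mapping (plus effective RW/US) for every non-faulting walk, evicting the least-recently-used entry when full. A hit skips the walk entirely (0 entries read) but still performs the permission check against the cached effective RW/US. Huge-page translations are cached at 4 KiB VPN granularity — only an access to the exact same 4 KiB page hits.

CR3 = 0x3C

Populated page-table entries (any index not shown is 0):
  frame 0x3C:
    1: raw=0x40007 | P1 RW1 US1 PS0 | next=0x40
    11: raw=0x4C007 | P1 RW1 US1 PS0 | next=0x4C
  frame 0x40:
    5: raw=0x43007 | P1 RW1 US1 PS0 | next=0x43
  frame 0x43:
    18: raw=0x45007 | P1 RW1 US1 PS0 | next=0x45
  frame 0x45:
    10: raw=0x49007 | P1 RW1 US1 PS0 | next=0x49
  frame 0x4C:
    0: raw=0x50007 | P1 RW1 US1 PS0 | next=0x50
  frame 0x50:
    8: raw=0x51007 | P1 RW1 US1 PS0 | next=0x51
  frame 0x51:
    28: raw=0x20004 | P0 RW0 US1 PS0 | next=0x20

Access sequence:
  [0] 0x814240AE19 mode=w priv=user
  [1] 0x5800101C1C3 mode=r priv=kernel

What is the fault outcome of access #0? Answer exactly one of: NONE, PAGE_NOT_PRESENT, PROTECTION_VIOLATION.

Trace:
#0 VA=0x814240AE19 (w,user):
  L0: frame=0x3C idx=1 entry=0x40007 [P=1 RW=1 US=1 PS=0]
  L1: frame=0x40 idx=5 entry=0x43007 [P=1 RW=1 US=1 PS=0]
  L2: frame=0x43 idx=18 entry=0x45007 [P=1 RW=1 US=1 PS=0]
  L3: frame=0x45 idx=10 entry=0x49007 [P=1 RW=1 US=1 PS=0]
  → PA=0x49E19  (4 entries read)
#1 VA=0x5800101C1C3 (r,kernel):
  L0: frame=0x3C idx=11 entry=0x4C007 [P=1 RW=1 US=1 PS=0]
  L1: frame=0x4C idx=0 entry=0x50007 [P=1 RW=1 US=1 PS=0]
  L2: frame=0x50 idx=8 entry=0x51007 [P=1 RW=1 US=1 PS=0]
  L3: frame=0x51 idx=28 entry=0x20004 [P=0 RW=0 US=1 PS=0]
  ⇒ fault: PAGE_NOT_PRESENT  — 4 lookups

Access #0 fault: NONE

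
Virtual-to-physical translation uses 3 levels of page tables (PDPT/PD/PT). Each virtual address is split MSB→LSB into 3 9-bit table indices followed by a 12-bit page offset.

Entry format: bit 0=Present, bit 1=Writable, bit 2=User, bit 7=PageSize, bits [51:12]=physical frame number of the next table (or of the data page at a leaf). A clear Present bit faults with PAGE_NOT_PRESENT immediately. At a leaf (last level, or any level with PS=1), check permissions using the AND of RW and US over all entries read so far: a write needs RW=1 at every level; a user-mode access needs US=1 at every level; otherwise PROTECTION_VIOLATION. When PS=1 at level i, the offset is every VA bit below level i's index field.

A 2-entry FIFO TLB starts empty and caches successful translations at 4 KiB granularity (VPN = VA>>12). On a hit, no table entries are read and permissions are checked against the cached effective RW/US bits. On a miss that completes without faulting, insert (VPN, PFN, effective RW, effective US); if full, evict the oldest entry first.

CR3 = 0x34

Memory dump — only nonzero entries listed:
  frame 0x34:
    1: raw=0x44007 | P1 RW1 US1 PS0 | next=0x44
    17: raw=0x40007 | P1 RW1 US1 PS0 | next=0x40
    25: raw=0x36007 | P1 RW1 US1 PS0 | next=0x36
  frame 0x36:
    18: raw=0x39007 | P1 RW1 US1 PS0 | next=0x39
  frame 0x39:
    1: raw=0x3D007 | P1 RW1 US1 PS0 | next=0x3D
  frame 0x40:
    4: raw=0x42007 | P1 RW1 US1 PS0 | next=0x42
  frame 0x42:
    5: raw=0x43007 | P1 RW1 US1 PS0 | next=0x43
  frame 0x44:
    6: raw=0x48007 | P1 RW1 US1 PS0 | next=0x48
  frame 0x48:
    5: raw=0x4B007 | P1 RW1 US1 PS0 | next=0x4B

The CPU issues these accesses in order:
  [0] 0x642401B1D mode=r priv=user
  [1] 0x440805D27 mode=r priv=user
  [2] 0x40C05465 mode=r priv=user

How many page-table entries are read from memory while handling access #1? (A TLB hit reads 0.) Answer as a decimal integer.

Per-access translation:
#0 VA=0x642401B1D (r,user):
  L0: frame=0x34 idx=25 entry=0x36007 [P=1 RW=1 US=1 PS=0]
  L1: frame=0x36 idx=18 entry=0x39007 [P=1 RW=1 US=1 PS=0]
  L2: frame=0x39 idx=1 entry=0x3D007 [P=1 RW=1 US=1 PS=0]
  ✓ 0x3DB1D  — 3 lookups
#1 VA=0x440805D27 (r,user):
  L0: frame=0x34 idx=17 entry=0x40007 [P=1 RW=1 US=1 PS=0]
  L1: frame=0x40 idx=4 entry=0x42007 [P=1 RW=1 US=1 PS=0]
  L2: frame=0x42 idx=5 entry=0x43007 [P=1 RW=1 US=1 PS=0]
  ✓ 0x43D27  — 3 lookups
#2 VA=0x40C05465 (r,user):
  L0: frame=0x34 idx=1 entry=0x44007 [P=1 RW=1 US=1 PS=0]
  L1: frame=0x44 idx=6 entry=0x48007 [P=1 RW=1 US=1 PS=0]
  L2: frame=0x48 idx=5 entry=0x4B007 [P=1 RW=1 US=1 PS=0]
  ✓ 0x4B465  — 3 lookups

Entries read for #1: 3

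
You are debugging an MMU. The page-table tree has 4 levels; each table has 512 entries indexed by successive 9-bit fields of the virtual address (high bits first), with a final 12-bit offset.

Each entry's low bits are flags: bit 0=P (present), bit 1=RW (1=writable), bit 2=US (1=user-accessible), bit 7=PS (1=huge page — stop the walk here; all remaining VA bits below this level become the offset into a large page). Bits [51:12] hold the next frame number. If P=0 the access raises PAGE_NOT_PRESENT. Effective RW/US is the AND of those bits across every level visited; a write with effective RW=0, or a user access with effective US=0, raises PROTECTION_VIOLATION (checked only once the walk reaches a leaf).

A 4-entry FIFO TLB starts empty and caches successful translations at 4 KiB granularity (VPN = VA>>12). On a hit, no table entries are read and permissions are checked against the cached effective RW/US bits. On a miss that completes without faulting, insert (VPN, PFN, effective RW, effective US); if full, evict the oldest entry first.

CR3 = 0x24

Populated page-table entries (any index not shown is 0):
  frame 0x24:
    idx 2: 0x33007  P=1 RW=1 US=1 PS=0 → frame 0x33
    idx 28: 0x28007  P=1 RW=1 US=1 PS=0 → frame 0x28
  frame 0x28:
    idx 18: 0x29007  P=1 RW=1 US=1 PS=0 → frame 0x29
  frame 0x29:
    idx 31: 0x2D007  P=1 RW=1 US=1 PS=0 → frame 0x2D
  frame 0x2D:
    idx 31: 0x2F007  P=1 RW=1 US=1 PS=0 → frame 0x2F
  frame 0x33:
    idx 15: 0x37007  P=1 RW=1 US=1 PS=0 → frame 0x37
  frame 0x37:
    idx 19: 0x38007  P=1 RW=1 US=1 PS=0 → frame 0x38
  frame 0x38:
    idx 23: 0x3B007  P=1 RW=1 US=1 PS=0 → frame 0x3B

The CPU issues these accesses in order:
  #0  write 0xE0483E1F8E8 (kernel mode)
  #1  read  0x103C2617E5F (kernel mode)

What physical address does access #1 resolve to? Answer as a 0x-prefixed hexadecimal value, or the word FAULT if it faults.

Per-access translation:
#0 VA=0xE0483E1F8E8 (w,kernel):
  L0 @0x24[28] → 0x28007  P=1,RW=1,US=1,PS=0
  L1 @0x28[18] → 0x29007  P=1,RW=1,US=1,PS=0
  L2 @0x29[31] → 0x2D007  P=1,RW=1,US=1,PS=0
  L3 @0x2D[31] → 0x2F007  P=1,RW=1,US=1,PS=0
  → PA=0x2F8E8  (4 entries read)
#1 VA=0x103C2617E5F (r,kernel):
  L0 @0x24[2] → 0x33007  P=1,RW=1,US=1,PS=0
  L1 @0x33[15] → 0x37007  P=1,RW=1,US=1,PS=0
  L2 @0x37[19] → 0x38007  P=1,RW=1,US=1,PS=0
  L3 @0x38[23] → 0x3B007  P=1,RW=1,US=1,PS=0
  → PA=0x3BE5F  (4 entries read)

Access #1 PA: 0x3BE5F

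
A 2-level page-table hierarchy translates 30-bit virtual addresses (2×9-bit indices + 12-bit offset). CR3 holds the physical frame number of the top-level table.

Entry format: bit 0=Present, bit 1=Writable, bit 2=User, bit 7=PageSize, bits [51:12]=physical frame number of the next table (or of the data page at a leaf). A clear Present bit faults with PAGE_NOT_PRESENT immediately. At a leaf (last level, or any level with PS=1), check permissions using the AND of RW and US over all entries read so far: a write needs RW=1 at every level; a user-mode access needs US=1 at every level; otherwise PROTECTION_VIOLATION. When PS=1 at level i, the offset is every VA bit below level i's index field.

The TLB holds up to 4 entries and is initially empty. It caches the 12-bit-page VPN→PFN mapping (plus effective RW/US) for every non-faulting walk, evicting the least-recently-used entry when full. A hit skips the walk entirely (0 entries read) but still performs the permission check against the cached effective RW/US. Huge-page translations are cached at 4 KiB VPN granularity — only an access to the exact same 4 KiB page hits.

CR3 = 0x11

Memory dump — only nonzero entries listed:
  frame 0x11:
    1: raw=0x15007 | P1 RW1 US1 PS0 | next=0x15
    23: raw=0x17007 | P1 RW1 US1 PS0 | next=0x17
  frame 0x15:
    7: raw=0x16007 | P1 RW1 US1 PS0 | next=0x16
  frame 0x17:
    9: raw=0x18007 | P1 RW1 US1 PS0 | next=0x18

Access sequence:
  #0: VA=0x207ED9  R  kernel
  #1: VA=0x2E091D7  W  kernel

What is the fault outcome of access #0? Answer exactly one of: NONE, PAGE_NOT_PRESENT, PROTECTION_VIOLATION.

Trace:
#0 VA=0x207ED9 (r,kernel):
  lvl0: tbl 0x11, slot 1 ⇒ 0x15007 (P1/RW1/US1/PS0)
  lvl1: tbl 0x15, slot 7 ⇒ 0x16007 (P1/RW1/US1/PS0)
  → PA=0x16ED9  (2 entries read)
#1 VA=0x2E091D7 (w,kernel):
  lvl0: tbl 0x11, slot 23 ⇒ 0x17007 (P1/RW1/US1/PS0)
  lvl1: tbl 0x17, slot 9 ⇒ 0x18007 (P1/RW1/US1/PS0)
  → PA=0x181D7  (2 entries read)

Access #0 fault: NONE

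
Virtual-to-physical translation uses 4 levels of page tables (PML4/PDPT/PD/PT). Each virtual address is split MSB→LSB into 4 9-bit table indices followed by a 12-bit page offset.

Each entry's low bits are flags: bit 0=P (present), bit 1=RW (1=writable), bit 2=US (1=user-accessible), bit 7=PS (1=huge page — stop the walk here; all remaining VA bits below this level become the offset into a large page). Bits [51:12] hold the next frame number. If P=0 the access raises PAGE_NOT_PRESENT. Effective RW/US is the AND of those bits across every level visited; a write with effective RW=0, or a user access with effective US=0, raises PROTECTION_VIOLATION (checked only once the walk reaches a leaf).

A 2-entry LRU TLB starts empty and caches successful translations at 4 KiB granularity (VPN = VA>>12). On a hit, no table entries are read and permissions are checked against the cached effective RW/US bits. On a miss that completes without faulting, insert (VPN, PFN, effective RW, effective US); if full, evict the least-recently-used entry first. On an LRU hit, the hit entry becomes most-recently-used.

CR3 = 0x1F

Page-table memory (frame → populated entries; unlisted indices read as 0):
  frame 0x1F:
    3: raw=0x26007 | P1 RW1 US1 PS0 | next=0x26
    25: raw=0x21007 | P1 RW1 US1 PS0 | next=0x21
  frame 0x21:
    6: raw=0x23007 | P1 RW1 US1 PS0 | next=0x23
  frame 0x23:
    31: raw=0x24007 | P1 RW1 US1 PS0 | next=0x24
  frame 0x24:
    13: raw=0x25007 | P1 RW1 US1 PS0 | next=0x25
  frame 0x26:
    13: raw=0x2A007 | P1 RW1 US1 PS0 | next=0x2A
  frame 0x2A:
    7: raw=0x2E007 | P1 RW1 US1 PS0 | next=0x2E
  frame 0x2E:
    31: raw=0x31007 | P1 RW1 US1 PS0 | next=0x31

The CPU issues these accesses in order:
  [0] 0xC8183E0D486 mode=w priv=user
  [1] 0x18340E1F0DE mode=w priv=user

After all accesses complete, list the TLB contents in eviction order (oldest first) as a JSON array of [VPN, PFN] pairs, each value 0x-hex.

Trace:
#0 VA=0xC8183E0D486 (w,user):
  L0 @0x1F[25] → 0x21007  P=1,RW=1,US=1,PS=0
  L1 @0x21[6] → 0x23007  P=1,RW=1,US=1,PS=0
  L2 @0x23[31] → 0x24007  P=1,RW=1,US=1,PS=0
  L3 @0x24[13] → 0x25007  P=1,RW=1,US=1,PS=0
  ✓ 0x25486  — 4 lookups
#1 VA=0x18340E1F0DE (w,user):
  L0 @0x1F[3] → 0x26007  P=1,RW=1,US=1,PS=0
  L1 @0x26[13] → 0x2A007  P=1,RW=1,US=1,PS=0
  L2 @0x2A[7] → 0x2E007  P=1,RW=1,US=1,PS=0
  L3 @0x2E[31] → 0x31007  P=1,RW=1,US=1,PS=0
  ✓ 0x310DE  — 4 lookups

TLB: [["0xC8183E0D", "0x25"], ["0x18340E1F", "0x31"]]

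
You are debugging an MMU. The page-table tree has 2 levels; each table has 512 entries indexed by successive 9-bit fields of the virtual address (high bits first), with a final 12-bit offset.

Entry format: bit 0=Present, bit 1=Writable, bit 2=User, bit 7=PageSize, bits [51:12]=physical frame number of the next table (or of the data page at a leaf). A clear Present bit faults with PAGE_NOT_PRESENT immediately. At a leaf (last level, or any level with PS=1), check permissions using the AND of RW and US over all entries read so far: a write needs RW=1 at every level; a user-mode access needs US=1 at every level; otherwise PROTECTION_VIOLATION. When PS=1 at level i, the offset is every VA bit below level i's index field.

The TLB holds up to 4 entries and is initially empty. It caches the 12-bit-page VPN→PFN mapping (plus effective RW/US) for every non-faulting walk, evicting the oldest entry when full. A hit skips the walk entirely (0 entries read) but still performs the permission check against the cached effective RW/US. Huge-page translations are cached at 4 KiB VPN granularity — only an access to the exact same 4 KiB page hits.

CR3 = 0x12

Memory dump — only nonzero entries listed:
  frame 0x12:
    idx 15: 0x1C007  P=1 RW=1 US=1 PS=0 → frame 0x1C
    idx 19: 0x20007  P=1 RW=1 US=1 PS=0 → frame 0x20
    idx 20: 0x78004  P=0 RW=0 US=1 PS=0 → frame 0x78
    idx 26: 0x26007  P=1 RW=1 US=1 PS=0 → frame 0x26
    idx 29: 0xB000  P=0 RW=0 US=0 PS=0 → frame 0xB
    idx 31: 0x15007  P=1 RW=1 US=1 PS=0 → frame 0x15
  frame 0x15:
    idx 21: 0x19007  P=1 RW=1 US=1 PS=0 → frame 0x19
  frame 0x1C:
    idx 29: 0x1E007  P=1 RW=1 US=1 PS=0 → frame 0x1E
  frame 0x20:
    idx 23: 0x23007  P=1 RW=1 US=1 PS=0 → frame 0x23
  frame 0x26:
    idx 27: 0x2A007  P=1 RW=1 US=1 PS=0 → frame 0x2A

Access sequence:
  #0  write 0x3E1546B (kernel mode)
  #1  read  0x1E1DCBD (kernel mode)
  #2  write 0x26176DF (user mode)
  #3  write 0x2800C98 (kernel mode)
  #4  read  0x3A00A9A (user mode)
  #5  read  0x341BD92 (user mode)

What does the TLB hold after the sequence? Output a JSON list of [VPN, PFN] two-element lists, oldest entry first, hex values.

Walk each access:
#0 VA=0x3E1546B (w,kernel):
  L0: frame=0x12 idx=31 entry=0x15007 [P=1 RW=1 US=1 PS=0]
  L1: frame=0x15 idx=21 entry=0x19007 [P=1 RW=1 US=1 PS=0]
  → PA=0x1946B  (2 entries read)
#1 VA=0x1E1DCBD (r,kernel):
  L0: frame=0x12 idx=15 entry=0x1C007 [P=1 RW=1 US=1 PS=0]
  L1: frame=0x1C idx=29 entry=0x1E007 [P=1 RW=1 US=1 PS=0]
  → PA=0x1ECBD  (2 entries read)
#2 VA=0x26176DF (w,user):
  L0: frame=0x12 idx=19 entry=0x20007 [P=1 RW=1 US=1 PS=0]
  L1: frame=0x20 idx=23 entry=0x23007 [P=1 RW=1 US=1 PS=0]
  → PA=0x236DF  (2 entries read)
#3 VA=0x2800C98 (w,kernel):
  L0: frame=0x12 idx=20 entry=0x78004 [P=0 RW=0 US=1 PS=0]
  ⇒ fault: PAGE_NOT_PRESENT  — 1 lookups
#4 VA=0x3A00A9A (r,user):
  L0: frame=0x12 idx=29 entry=0xB000 [P=0 RW=0 US=0 PS=0]
  ⇒ fault: PAGE_NOT_PRESENT  — 1 lookups
#5 VA=0x341BD92 (r,user):
  L0: frame=0x12 idx=26 entry=0x26007 [P=1 RW=1 US=1 PS=0]
  L1: frame=0x26 idx=27 entry=0x2A007 [P=1 RW=1 US=1 PS=0]
  → PA=0x2AD92  (2 entries read)

TLB: [["0x3E15", "0x19"], ["0x1E1D", "0x1E"], ["0x2617", "0x23"], ["0x341B", "0x2A"]]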